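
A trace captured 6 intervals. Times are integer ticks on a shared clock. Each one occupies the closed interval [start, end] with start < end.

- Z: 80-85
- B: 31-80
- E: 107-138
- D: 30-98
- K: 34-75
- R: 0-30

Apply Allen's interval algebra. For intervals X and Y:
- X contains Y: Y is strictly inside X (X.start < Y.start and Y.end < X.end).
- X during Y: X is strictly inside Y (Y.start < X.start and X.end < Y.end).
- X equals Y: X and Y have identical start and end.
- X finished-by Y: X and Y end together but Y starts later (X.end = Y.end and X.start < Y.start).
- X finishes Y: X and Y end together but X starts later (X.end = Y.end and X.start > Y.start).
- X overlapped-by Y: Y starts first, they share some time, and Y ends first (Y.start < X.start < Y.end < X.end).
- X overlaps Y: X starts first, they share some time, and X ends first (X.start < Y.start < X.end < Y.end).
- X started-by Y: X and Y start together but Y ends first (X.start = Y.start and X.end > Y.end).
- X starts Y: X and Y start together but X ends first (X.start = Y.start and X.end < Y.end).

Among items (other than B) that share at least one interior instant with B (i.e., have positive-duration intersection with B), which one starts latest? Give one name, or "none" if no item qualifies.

K

Target B = [31, 80].
D [30, 98] → contains → candidate.
E [107, 138] → after → excluded.
K [34, 75] → during → candidate.
R [0, 30] → before → excluded.
Z [80, 85] → met-by → excluded.
Among candidates, latest start is 34 → K.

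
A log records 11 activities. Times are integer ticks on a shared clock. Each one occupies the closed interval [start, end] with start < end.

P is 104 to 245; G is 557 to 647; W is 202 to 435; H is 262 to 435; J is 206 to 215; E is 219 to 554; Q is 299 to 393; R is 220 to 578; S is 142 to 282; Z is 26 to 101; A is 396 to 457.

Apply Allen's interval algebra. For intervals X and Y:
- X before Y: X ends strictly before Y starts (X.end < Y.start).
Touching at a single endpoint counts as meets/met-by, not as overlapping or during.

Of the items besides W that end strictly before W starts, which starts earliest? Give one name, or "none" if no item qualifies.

Z

Target W = [202, 435].
A [396, 457] → overlapped-by → excluded.
E [219, 554] → overlapped-by → excluded.
G [557, 647] → after → excluded.
H [262, 435] → finishes → excluded.
J [206, 215] → during → excluded.
P [104, 245] → overlaps → excluded.
Q [299, 393] → during → excluded.
R [220, 578] → overlapped-by → excluded.
S [142, 282] → overlaps → excluded.
Z [26, 101] → before → candidate.
Among candidates, earliest start is 26 → Z.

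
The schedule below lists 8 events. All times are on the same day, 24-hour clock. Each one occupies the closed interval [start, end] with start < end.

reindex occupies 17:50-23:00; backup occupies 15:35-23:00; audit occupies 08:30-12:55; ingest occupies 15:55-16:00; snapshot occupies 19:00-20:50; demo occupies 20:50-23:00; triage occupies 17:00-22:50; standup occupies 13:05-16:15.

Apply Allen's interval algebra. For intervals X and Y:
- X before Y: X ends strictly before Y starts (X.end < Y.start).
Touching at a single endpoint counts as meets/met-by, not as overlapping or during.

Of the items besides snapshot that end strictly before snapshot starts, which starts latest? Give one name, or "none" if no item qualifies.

ingest

Target snapshot = [19:00, 20:50].
audit [08:30, 12:55] → before → candidate.
backup [15:35, 23:00] → contains → excluded.
demo [20:50, 23:00] → met-by → excluded.
ingest [15:55, 16:00] → before → candidate.
reindex [17:50, 23:00] → contains → excluded.
standup [13:05, 16:15] → before → candidate.
triage [17:00, 22:50] → contains → excluded.
Among candidates, latest start is 15:55 → ingest.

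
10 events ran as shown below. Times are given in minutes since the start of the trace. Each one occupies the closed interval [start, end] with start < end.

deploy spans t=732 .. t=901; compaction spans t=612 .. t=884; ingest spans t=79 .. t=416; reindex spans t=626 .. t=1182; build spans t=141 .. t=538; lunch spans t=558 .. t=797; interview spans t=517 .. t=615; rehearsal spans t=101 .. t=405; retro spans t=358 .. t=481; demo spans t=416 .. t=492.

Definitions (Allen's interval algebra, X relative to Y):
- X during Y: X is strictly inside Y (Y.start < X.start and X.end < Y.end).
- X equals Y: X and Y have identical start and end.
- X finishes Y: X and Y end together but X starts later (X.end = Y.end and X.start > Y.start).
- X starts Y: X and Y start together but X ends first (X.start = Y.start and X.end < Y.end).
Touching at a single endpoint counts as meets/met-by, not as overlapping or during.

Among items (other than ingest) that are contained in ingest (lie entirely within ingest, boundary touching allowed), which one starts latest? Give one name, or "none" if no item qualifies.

Target ingest = [t=79, t=416].
build [t=141, t=538] → overlapped-by → excluded.
compaction [t=612, t=884] → after → excluded.
demo [t=416, t=492] → met-by → excluded.
deploy [t=732, t=901] → after → excluded.
interview [t=517, t=615] → after → excluded.
lunch [t=558, t=797] → after → excluded.
rehearsal [t=101, t=405] → during → candidate.
reindex [t=626, t=1182] → after → excluded.
retro [t=358, t=481] → overlapped-by → excluded.
Among candidates, latest start is t=101 → rehearsal.

rehearsal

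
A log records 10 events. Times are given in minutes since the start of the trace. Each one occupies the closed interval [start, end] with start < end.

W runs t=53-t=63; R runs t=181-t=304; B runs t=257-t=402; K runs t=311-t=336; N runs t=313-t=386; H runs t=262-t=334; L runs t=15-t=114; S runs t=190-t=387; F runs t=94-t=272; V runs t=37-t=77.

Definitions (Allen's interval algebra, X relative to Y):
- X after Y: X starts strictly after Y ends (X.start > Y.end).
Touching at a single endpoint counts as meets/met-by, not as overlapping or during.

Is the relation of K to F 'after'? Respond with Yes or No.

K = [t=311, t=336], F = [t=94, t=272].
Actual relation of K to F: after.
Asked whether 'after' holds → Yes.

Yes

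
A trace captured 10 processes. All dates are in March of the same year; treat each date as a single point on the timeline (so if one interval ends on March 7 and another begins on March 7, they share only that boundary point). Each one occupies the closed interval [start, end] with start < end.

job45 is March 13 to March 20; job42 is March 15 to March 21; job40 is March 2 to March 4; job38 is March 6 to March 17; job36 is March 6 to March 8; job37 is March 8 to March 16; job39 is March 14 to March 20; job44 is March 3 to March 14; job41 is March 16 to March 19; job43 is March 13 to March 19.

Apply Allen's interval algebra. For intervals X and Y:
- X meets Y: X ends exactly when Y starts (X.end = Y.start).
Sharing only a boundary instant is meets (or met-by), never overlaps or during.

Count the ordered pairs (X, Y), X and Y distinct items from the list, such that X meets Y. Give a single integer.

3

Checking all 90 ordered pairs for relation 'meets'; matching pairs in alphabetical order:
(job36, job37): job36 meets job37 ✓
(job37, job41): job37 meets job41 ✓
(job44, job39): job44 meets job39 ✓
Count: 3.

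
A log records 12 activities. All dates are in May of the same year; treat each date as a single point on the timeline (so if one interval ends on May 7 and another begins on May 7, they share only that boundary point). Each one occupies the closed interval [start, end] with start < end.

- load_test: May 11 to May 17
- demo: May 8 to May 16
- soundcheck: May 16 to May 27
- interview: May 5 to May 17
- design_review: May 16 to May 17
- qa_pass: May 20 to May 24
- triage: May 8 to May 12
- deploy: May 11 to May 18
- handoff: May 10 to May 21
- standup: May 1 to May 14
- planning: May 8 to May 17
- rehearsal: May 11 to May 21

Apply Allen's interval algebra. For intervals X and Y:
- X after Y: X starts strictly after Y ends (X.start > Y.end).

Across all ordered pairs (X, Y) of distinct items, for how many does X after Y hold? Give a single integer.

12

Checking all 132 ordered pairs for relation 'after'; matching pairs in alphabetical order:
(design_review, standup): design_review after standup ✓
(design_review, triage): design_review after triage ✓
(qa_pass, demo): qa_pass after demo ✓
(qa_pass, deploy): qa_pass after deploy ✓
(qa_pass, design_review): qa_pass after design_review ✓
(qa_pass, interview): qa_pass after interview ✓
(qa_pass, load_test): qa_pass after load_test ✓
(qa_pass, planning): qa_pass after planning ✓
(qa_pass, standup): qa_pass after standup ✓
(qa_pass, triage): qa_pass after triage ✓
(soundcheck, standup): soundcheck after standup ✓
(soundcheck, triage): soundcheck after triage ✓
Count: 12.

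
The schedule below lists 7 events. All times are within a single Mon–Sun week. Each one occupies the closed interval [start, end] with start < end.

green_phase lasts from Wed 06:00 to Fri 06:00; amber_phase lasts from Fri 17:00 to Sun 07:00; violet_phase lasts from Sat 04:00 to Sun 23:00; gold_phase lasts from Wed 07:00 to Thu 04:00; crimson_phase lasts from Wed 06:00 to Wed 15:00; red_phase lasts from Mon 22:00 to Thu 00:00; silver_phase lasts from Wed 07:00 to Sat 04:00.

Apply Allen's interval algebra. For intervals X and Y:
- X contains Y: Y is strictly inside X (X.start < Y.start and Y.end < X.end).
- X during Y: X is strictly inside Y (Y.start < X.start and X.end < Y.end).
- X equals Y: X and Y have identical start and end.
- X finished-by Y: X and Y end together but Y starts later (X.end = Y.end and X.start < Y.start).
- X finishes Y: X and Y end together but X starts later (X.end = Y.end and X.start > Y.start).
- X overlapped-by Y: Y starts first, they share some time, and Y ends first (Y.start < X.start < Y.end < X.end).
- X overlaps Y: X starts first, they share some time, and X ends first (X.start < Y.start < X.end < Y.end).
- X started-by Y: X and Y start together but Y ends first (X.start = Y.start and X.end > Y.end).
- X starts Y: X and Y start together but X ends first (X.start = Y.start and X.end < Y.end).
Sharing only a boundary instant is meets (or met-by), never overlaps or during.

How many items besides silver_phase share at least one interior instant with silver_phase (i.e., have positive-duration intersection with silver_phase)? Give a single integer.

5

Target silver_phase = [Wed 07:00, Sat 04:00].
amber_phase [Fri 17:00, Sun 07:00] → overlapped-by → counts.
crimson_phase [Wed 06:00, Wed 15:00] → overlaps → counts.
gold_phase [Wed 07:00, Thu 04:00] → starts → counts.
green_phase [Wed 06:00, Fri 06:00] → overlaps → counts.
red_phase [Mon 22:00, Thu 00:00] → overlaps → counts.
violet_phase [Sat 04:00, Sun 23:00] → met-by → no.
Total: 5.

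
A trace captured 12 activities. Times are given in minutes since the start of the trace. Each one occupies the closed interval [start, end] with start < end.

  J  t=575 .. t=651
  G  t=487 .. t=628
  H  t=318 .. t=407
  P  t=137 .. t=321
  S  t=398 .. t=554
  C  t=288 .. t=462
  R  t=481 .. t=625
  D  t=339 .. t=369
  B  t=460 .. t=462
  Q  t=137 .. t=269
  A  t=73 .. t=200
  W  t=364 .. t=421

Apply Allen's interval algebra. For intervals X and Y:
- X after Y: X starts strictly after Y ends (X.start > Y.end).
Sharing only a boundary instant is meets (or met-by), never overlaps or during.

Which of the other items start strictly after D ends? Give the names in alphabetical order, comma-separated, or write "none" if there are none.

Target D = [t=339, t=369].
A [t=73, t=200] → before → no.
B [t=460, t=462] → after → yes.
C [t=288, t=462] → contains → no.
G [t=487, t=628] → after → yes.
H [t=318, t=407] → contains → no.
J [t=575, t=651] → after → yes.
P [t=137, t=321] → before → no.
Q [t=137, t=269] → before → no.
R [t=481, t=625] → after → yes.
S [t=398, t=554] → after → yes.
W [t=364, t=421] → overlapped-by → no.
Result: B, G, J, R, S.

B, G, J, R, S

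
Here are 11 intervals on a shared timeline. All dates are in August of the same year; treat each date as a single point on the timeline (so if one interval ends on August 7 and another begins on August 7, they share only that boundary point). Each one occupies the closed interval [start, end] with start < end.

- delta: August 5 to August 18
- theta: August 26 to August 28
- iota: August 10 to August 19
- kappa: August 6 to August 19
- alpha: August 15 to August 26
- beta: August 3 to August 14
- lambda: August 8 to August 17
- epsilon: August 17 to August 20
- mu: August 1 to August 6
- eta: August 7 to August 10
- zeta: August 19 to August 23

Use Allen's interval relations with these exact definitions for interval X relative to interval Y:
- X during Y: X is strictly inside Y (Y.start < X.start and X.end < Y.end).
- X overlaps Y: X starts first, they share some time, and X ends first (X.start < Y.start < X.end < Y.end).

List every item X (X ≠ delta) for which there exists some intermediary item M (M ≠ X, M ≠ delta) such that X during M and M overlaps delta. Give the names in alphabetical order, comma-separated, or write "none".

Target delta = [August 5, August 18].
Intermediaries M with M overlaps delta: beta, mu.
Via beta — items with X during beta: eta.
Via mu — items with X during mu: none.
Union: eta.

eta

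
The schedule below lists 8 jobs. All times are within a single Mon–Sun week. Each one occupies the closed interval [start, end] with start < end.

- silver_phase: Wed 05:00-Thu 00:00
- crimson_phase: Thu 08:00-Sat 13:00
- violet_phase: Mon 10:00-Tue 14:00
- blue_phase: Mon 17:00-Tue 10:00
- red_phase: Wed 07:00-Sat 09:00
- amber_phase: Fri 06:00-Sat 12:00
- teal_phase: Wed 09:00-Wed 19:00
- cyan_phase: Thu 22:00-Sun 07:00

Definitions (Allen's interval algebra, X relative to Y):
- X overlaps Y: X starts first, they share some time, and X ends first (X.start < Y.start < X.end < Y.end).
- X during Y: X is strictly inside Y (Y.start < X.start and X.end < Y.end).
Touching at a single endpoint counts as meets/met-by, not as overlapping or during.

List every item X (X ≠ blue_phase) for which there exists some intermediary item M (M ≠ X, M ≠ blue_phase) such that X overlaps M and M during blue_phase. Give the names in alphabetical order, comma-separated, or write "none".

none

Target blue_phase = [Mon 17:00, Tue 10:00].
Intermediaries M with M during blue_phase: none.
Union: none.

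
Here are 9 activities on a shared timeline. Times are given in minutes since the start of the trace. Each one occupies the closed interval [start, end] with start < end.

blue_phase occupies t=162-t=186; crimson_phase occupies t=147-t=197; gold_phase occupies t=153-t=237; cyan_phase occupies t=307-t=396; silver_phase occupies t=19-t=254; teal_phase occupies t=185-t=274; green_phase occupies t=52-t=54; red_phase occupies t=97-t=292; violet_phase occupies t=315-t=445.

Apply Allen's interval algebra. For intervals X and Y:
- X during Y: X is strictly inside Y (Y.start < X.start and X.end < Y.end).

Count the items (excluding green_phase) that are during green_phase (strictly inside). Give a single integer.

Target green_phase = [t=52, t=54].
blue_phase [t=162, t=186] → after → no.
crimson_phase [t=147, t=197] → after → no.
cyan_phase [t=307, t=396] → after → no.
gold_phase [t=153, t=237] → after → no.
red_phase [t=97, t=292] → after → no.
silver_phase [t=19, t=254] → contains → no.
teal_phase [t=185, t=274] → after → no.
violet_phase [t=315, t=445] → after → no.
Total: 0.

0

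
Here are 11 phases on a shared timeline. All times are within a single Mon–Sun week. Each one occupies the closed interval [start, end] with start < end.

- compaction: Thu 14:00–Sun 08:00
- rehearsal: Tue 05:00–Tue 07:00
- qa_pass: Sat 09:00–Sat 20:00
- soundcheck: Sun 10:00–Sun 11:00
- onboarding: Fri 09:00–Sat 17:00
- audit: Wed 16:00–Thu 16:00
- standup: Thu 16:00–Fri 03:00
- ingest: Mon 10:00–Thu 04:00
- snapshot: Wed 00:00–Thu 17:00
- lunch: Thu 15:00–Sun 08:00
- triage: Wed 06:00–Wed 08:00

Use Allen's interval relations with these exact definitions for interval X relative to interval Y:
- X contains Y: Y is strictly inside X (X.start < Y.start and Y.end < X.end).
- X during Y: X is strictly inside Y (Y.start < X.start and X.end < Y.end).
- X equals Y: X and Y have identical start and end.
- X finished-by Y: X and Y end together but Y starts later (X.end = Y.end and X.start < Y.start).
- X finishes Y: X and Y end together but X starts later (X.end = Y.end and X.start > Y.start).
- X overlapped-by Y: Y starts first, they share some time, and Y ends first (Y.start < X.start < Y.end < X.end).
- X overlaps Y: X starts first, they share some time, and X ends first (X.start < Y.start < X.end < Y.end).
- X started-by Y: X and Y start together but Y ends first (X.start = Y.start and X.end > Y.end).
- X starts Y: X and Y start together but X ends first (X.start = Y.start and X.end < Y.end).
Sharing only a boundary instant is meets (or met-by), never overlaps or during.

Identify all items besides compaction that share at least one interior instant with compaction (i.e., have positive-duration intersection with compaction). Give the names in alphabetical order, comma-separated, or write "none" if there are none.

Target compaction = [Thu 14:00, Sun 08:00].
audit [Wed 16:00, Thu 16:00] → overlaps → yes.
ingest [Mon 10:00, Thu 04:00] → before → no.
lunch [Thu 15:00, Sun 08:00] → finishes → yes.
onboarding [Fri 09:00, Sat 17:00] → during → yes.
qa_pass [Sat 09:00, Sat 20:00] → during → yes.
rehearsal [Tue 05:00, Tue 07:00] → before → no.
snapshot [Wed 00:00, Thu 17:00] → overlaps → yes.
soundcheck [Sun 10:00, Sun 11:00] → after → no.
standup [Thu 16:00, Fri 03:00] → during → yes.
triage [Wed 06:00, Wed 08:00] → before → no.
Result: audit, lunch, onboarding, qa_pass, snapshot, standup.

audit, lunch, onboarding, qa_pass, snapshot, standup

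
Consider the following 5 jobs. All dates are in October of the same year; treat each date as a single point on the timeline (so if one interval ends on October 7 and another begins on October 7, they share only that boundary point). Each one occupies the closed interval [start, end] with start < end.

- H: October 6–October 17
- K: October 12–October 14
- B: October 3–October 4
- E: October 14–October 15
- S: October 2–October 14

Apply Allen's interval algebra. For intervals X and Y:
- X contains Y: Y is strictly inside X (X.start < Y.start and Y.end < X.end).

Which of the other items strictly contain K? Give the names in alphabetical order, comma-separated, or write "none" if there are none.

Target K = [October 12, October 14].
B [October 3, October 4] → before → no.
E [October 14, October 15] → met-by → no.
H [October 6, October 17] → contains → yes.
S [October 2, October 14] → finished-by → no.
Result: H.

H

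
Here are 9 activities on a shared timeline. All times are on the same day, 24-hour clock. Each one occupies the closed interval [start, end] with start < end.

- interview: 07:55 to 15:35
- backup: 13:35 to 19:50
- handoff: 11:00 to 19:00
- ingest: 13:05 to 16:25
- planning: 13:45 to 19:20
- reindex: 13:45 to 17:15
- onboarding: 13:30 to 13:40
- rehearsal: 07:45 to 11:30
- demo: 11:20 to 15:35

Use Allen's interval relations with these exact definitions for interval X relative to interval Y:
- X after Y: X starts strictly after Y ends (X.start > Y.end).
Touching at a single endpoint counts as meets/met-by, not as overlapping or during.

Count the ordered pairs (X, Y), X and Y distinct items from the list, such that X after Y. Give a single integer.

7

Checking all 72 ordered pairs for relation 'after'; matching pairs in alphabetical order:
(backup, rehearsal): backup after rehearsal ✓
(ingest, rehearsal): ingest after rehearsal ✓
(onboarding, rehearsal): onboarding after rehearsal ✓
(planning, onboarding): planning after onboarding ✓
(planning, rehearsal): planning after rehearsal ✓
(reindex, onboarding): reindex after onboarding ✓
(reindex, rehearsal): reindex after rehearsal ✓
Count: 7.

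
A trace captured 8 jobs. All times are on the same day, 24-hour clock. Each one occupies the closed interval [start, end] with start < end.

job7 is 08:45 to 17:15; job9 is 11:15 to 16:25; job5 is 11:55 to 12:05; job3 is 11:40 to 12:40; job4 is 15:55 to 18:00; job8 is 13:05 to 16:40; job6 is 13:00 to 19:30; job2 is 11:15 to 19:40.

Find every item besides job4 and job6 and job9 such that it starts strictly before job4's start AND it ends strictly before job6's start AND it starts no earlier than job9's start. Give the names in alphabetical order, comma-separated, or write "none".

Conditions: its start is strictly before job4's start (X.start < 15:55) AND its end is strictly before job6's start (X.end < 13:00) AND its start is no earlier than job9's start (X.start >= 11:15).
job2: start 11:15 < 15:55? ✓; end 19:40 < 13:00? ✗; start 11:15 >= 11:15? ✓ → no.
job3: start 11:40 < 15:55? ✓; end 12:40 < 13:00? ✓; start 11:40 >= 11:15? ✓ → yes.
job5: start 11:55 < 15:55? ✓; end 12:05 < 13:00? ✓; start 11:55 >= 11:15? ✓ → yes.
job7: start 08:45 < 15:55? ✓; end 17:15 < 13:00? ✗; start 08:45 >= 11:15? ✗ → no.
job8: start 13:05 < 15:55? ✓; end 16:40 < 13:00? ✗; start 13:05 >= 11:15? ✓ → no.
Result: job3, job5.

job3, job5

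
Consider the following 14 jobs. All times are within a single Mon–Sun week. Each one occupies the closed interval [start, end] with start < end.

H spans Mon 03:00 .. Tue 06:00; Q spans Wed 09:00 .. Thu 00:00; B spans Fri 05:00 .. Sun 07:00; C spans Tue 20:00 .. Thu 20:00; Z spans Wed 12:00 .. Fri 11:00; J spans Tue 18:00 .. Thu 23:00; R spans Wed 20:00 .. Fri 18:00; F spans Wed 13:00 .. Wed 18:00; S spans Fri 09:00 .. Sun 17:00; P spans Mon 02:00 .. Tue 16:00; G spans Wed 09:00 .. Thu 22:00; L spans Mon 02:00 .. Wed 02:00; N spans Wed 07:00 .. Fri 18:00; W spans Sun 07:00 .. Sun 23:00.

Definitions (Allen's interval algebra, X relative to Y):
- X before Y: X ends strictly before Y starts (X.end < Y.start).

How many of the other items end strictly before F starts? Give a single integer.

3

Target F = [Wed 13:00, Wed 18:00].
B [Fri 05:00, Sun 07:00] → after → no.
C [Tue 20:00, Thu 20:00] → contains → no.
G [Wed 09:00, Thu 22:00] → contains → no.
H [Mon 03:00, Tue 06:00] → before → counts.
J [Tue 18:00, Thu 23:00] → contains → no.
L [Mon 02:00, Wed 02:00] → before → counts.
N [Wed 07:00, Fri 18:00] → contains → no.
P [Mon 02:00, Tue 16:00] → before → counts.
Q [Wed 09:00, Thu 00:00] → contains → no.
R [Wed 20:00, Fri 18:00] → after → no.
S [Fri 09:00, Sun 17:00] → after → no.
W [Sun 07:00, Sun 23:00] → after → no.
Z [Wed 12:00, Fri 11:00] → contains → no.
Total: 3.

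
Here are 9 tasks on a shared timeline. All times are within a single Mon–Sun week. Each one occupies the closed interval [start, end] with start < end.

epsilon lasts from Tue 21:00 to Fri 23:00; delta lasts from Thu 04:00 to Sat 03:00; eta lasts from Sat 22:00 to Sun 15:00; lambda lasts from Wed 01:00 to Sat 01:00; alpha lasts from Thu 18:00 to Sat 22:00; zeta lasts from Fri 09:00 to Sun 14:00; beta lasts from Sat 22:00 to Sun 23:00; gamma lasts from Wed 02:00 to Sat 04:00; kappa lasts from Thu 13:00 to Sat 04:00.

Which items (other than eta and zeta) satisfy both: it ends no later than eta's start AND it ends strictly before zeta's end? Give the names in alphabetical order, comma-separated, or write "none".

alpha, delta, epsilon, gamma, kappa, lambda

Conditions: its end is no later than eta's start (X.end <= Sat 22:00) AND its end is strictly before zeta's end (X.end < Sun 14:00).
alpha: end Sat 22:00 <= Sat 22:00? ✓; end Sat 22:00 < Sun 14:00? ✓ → yes.
beta: end Sun 23:00 <= Sat 22:00? ✗; end Sun 23:00 < Sun 14:00? ✗ → no.
delta: end Sat 03:00 <= Sat 22:00? ✓; end Sat 03:00 < Sun 14:00? ✓ → yes.
epsilon: end Fri 23:00 <= Sat 22:00? ✓; end Fri 23:00 < Sun 14:00? ✓ → yes.
gamma: end Sat 04:00 <= Sat 22:00? ✓; end Sat 04:00 < Sun 14:00? ✓ → yes.
kappa: end Sat 04:00 <= Sat 22:00? ✓; end Sat 04:00 < Sun 14:00? ✓ → yes.
lambda: end Sat 01:00 <= Sat 22:00? ✓; end Sat 01:00 < Sun 14:00? ✓ → yes.
Result: alpha, delta, epsilon, gamma, kappa, lambda.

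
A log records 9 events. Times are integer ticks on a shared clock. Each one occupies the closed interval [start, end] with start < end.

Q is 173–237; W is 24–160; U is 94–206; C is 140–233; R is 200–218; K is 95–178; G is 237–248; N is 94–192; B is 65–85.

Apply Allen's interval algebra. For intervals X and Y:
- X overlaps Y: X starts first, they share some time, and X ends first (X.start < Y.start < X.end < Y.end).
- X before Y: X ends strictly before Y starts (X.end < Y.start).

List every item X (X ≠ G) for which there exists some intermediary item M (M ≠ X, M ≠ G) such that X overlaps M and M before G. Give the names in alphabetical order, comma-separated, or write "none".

K, N, U, W

Target G = [237, 248].
Intermediaries M with M before G: B, C, K, N, R, U, W.
Via B — items with X overlaps B: none.
Via C — items with X overlaps C: K, N, U, W.
Via K — items with X overlaps K: W.
Via N — items with X overlaps N: W.
Via R — items with X overlaps R: U.
Via U — items with X overlaps U: W.
Via W — items with X overlaps W: none.
Union: K, N, U, W.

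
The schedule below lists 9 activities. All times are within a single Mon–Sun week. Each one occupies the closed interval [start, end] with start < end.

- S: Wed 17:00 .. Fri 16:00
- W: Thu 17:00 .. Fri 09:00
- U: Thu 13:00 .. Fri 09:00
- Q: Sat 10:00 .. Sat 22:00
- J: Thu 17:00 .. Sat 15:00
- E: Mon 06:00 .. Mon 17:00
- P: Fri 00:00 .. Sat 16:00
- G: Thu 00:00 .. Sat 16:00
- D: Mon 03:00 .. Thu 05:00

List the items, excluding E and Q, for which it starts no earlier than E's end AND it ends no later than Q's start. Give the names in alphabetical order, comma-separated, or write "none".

S, U, W

Conditions: its start is no earlier than E's end (X.start >= Mon 17:00) AND its end is no later than Q's start (X.end <= Sat 10:00).
D: start Mon 03:00 >= Mon 17:00? ✗; end Thu 05:00 <= Sat 10:00? ✓ → no.
G: start Thu 00:00 >= Mon 17:00? ✓; end Sat 16:00 <= Sat 10:00? ✗ → no.
J: start Thu 17:00 >= Mon 17:00? ✓; end Sat 15:00 <= Sat 10:00? ✗ → no.
P: start Fri 00:00 >= Mon 17:00? ✓; end Sat 16:00 <= Sat 10:00? ✗ → no.
S: start Wed 17:00 >= Mon 17:00? ✓; end Fri 16:00 <= Sat 10:00? ✓ → yes.
U: start Thu 13:00 >= Mon 17:00? ✓; end Fri 09:00 <= Sat 10:00? ✓ → yes.
W: start Thu 17:00 >= Mon 17:00? ✓; end Fri 09:00 <= Sat 10:00? ✓ → yes.
Result: S, U, W.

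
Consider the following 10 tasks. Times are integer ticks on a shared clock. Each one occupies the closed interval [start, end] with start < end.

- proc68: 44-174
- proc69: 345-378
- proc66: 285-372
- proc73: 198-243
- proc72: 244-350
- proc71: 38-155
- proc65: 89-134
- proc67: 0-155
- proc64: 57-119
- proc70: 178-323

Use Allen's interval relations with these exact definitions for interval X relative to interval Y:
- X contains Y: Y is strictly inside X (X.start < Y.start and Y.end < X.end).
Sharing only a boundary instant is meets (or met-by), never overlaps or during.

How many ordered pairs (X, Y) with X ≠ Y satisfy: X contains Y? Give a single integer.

Checking all 90 ordered pairs for relation 'contains'; matching pairs in alphabetical order:
(proc67, proc64): proc67 contains proc64 ✓
(proc67, proc65): proc67 contains proc65 ✓
(proc68, proc64): proc68 contains proc64 ✓
(proc68, proc65): proc68 contains proc65 ✓
(proc70, proc73): proc70 contains proc73 ✓
(proc71, proc64): proc71 contains proc64 ✓
(proc71, proc65): proc71 contains proc65 ✓
Count: 7.

7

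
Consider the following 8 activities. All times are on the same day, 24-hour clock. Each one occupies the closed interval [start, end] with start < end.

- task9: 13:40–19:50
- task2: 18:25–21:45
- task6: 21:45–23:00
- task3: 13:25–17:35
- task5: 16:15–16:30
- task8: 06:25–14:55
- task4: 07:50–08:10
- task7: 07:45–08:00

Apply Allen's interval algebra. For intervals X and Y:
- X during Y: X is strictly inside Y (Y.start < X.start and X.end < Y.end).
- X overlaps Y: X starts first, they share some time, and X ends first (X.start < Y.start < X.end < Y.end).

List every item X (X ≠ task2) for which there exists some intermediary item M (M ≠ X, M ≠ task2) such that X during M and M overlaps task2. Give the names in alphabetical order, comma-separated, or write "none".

Target task2 = [18:25, 21:45].
Intermediaries M with M overlaps task2: task9.
Via task9 — items with X during task9: task5.
Union: task5.

task5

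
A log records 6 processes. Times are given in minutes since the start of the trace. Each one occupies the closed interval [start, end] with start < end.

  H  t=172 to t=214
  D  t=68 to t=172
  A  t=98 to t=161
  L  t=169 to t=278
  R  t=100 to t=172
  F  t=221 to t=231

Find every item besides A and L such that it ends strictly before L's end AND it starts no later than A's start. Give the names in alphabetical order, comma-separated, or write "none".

Conditions: its end is strictly before L's end (X.end < t=278) AND its start is no later than A's start (X.start <= t=98).
D: end t=172 < t=278? ✓; start t=68 <= t=98? ✓ → yes.
F: end t=231 < t=278? ✓; start t=221 <= t=98? ✗ → no.
H: end t=214 < t=278? ✓; start t=172 <= t=98? ✗ → no.
R: end t=172 < t=278? ✓; start t=100 <= t=98? ✗ → no.
Result: D.

D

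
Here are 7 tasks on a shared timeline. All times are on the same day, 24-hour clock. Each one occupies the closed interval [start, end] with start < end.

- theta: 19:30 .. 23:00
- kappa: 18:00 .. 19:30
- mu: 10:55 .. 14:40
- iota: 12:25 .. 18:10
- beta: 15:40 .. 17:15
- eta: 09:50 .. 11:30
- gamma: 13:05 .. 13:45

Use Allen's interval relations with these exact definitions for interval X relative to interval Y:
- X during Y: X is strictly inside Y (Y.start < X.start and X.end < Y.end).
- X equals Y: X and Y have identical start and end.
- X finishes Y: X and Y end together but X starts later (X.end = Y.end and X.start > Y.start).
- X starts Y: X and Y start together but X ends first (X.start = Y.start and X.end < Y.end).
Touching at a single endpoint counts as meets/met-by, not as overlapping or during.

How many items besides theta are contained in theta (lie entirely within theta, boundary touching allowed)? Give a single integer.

Target theta = [19:30, 23:00].
beta [15:40, 17:15] → before → no.
eta [09:50, 11:30] → before → no.
gamma [13:05, 13:45] → before → no.
iota [12:25, 18:10] → before → no.
kappa [18:00, 19:30] → meets → no.
mu [10:55, 14:40] → before → no.
Total: 0.

0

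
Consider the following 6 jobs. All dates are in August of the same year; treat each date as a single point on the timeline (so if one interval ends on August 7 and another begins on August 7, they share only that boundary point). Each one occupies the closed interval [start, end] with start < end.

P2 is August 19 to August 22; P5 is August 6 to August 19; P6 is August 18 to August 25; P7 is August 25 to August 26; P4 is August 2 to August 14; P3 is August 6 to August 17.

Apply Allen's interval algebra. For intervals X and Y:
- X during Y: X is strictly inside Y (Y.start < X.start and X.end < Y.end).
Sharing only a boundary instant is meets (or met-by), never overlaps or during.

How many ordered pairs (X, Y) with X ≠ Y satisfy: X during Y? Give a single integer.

Checking all 30 ordered pairs for relation 'during'; matching pairs in alphabetical order:
(P2, P6): P2 during P6 ✓
Count: 1.

1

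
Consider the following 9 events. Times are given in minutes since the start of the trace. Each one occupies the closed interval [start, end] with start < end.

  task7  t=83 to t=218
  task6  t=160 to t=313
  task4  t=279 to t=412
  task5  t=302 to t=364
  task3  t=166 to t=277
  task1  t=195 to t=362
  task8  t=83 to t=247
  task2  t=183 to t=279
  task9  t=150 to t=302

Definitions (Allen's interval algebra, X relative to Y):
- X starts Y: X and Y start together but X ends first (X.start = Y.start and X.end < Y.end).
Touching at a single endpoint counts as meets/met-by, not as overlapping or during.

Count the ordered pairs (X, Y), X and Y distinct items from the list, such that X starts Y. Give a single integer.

1

Checking all 72 ordered pairs for relation 'starts'; matching pairs in alphabetical order:
(task7, task8): task7 starts task8 ✓
Count: 1.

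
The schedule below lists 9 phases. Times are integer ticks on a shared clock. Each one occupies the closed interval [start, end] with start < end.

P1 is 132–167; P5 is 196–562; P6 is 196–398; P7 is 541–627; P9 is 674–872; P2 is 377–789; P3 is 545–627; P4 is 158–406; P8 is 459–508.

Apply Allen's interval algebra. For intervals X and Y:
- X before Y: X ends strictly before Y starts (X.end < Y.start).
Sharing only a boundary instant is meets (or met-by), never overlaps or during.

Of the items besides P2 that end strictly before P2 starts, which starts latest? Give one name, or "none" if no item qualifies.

Target P2 = [377, 789].
P1 [132, 167] → before → candidate.
P3 [545, 627] → during → excluded.
P4 [158, 406] → overlaps → excluded.
P5 [196, 562] → overlaps → excluded.
P6 [196, 398] → overlaps → excluded.
P7 [541, 627] → during → excluded.
P8 [459, 508] → during → excluded.
P9 [674, 872] → overlapped-by → excluded.
Among candidates, latest start is 132 → P1.

P1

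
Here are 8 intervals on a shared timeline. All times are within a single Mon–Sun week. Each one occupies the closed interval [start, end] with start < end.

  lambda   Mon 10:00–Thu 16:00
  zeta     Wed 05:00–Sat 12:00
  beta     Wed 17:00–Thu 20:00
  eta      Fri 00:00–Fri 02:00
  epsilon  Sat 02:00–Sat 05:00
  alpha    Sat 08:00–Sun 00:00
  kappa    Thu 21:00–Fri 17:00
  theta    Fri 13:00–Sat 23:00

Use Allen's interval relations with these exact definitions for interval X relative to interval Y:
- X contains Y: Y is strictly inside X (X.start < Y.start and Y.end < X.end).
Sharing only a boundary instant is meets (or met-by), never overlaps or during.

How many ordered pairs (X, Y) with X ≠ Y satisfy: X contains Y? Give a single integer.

Checking all 56 ordered pairs for relation 'contains'; matching pairs in alphabetical order:
(kappa, eta): kappa contains eta ✓
(theta, epsilon): theta contains epsilon ✓
(zeta, beta): zeta contains beta ✓
(zeta, epsilon): zeta contains epsilon ✓
(zeta, eta): zeta contains eta ✓
(zeta, kappa): zeta contains kappa ✓
Count: 6.

6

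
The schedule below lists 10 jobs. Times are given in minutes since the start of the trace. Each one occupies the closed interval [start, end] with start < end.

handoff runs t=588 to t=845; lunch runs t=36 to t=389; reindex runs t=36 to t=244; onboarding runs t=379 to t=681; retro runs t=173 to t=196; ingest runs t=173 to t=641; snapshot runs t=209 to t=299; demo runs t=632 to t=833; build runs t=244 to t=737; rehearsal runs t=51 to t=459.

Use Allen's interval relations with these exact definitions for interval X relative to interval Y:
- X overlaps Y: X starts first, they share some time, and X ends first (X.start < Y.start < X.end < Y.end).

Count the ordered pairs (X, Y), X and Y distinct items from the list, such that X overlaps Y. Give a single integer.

Checking all 90 ordered pairs for relation 'overlaps'; matching pairs in alphabetical order:
(build, demo): build overlaps demo ✓
(build, handoff): build overlaps handoff ✓
(ingest, build): ingest overlaps build ✓
(ingest, demo): ingest overlaps demo ✓
(ingest, handoff): ingest overlaps handoff ✓
(ingest, onboarding): ingest overlaps onboarding ✓
(lunch, build): lunch overlaps build ✓
(lunch, ingest): lunch overlaps ingest ✓
(lunch, onboarding): lunch overlaps onboarding ✓
(lunch, rehearsal): lunch overlaps rehearsal ✓
(onboarding, demo): onboarding overlaps demo ✓
(onboarding, handoff): onboarding overlaps handoff ✓
(rehearsal, build): rehearsal overlaps build ✓
(rehearsal, ingest): rehearsal overlaps ingest ✓
(rehearsal, onboarding): rehearsal overlaps onboarding ✓
(reindex, ingest): reindex overlaps ingest ✓
(reindex, rehearsal): reindex overlaps rehearsal ✓
(reindex, snapshot): reindex overlaps snapshot ✓
(snapshot, build): snapshot overlaps build ✓
Count: 19.

19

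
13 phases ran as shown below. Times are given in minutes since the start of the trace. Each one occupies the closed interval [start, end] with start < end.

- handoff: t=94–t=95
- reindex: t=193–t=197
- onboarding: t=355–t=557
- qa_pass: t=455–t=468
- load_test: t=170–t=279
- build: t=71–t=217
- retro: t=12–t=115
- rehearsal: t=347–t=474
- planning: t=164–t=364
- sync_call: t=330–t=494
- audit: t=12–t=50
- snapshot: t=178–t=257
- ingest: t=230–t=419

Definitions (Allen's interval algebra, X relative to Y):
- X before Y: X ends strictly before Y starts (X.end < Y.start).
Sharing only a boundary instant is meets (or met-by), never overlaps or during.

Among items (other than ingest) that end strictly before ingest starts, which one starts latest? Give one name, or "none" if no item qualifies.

reindex

Target ingest = [t=230, t=419].
audit [t=12, t=50] → before → candidate.
build [t=71, t=217] → before → candidate.
handoff [t=94, t=95] → before → candidate.
load_test [t=170, t=279] → overlaps → excluded.
onboarding [t=355, t=557] → overlapped-by → excluded.
planning [t=164, t=364] → overlaps → excluded.
qa_pass [t=455, t=468] → after → excluded.
rehearsal [t=347, t=474] → overlapped-by → excluded.
reindex [t=193, t=197] → before → candidate.
retro [t=12, t=115] → before → candidate.
snapshot [t=178, t=257] → overlaps → excluded.
sync_call [t=330, t=494] → overlapped-by → excluded.
Among candidates, latest start is t=193 → reindex.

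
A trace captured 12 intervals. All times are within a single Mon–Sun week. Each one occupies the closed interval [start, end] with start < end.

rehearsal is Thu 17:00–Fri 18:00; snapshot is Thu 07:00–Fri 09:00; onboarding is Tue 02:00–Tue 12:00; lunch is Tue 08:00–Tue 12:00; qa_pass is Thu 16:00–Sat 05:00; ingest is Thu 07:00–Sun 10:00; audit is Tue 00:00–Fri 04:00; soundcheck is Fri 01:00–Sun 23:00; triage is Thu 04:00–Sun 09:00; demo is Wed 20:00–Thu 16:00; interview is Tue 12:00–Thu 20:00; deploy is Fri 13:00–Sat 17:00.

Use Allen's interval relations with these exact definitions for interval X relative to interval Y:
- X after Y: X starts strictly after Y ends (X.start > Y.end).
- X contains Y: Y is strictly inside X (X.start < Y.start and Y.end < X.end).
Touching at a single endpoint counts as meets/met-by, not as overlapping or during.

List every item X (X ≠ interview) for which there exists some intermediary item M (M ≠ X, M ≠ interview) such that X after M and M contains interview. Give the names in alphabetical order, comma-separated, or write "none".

Target interview = [Tue 12:00, Thu 20:00].
Intermediaries M with M contains interview: audit.
Via audit — items with X after audit: deploy.
Union: deploy.

deploy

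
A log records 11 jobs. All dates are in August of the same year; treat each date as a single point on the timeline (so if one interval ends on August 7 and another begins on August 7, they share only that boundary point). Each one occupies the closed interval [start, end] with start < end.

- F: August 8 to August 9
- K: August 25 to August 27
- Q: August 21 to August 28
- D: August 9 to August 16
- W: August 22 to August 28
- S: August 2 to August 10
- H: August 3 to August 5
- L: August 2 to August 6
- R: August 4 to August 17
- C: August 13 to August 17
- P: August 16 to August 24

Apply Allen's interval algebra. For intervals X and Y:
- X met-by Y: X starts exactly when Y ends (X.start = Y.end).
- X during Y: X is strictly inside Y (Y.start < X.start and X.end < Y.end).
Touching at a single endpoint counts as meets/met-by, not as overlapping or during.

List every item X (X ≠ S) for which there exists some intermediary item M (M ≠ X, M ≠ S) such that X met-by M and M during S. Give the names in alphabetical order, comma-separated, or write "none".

D

Target S = [August 2, August 10].
Intermediaries M with M during S: F, H.
Via F — items with X met-by F: D.
Via H — items with X met-by H: none.
Union: D.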